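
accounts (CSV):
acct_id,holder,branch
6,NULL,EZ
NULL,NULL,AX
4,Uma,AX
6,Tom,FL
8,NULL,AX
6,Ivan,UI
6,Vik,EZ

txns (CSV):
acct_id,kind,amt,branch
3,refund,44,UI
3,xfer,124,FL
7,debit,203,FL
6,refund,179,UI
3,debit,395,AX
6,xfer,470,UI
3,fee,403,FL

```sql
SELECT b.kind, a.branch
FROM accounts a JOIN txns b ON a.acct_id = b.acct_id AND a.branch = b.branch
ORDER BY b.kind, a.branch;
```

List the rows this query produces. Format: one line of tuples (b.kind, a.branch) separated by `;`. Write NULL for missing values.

(refund, UI); (xfer, UI)

INNER JOIN keeps only pairs where the ON condition holds.
Matching on a.acct_id = b.acct_id AND a.branch = b.branch. A NULL in a compared column never satisfies the condition.
- a[0] acct_id=6, branch=EZ → no match; dropped.
- a[1] acct_id=NULL, branch=AX → no match; dropped.
- a[2] acct_id=4, branch=AX → no match; dropped.
- a[3] acct_id=6, branch=FL → no match; dropped.
- a[4] acct_id=8, branch=AX → no match; dropped.
- a[5] acct_id=6, branch=UI → 2 match(es) in b → 2 row(s).
- a[6] acct_id=6, branch=EZ → no match; dropped.
After projecting and ordering:
b.kind | a.branch
refund | UI
xfer | UI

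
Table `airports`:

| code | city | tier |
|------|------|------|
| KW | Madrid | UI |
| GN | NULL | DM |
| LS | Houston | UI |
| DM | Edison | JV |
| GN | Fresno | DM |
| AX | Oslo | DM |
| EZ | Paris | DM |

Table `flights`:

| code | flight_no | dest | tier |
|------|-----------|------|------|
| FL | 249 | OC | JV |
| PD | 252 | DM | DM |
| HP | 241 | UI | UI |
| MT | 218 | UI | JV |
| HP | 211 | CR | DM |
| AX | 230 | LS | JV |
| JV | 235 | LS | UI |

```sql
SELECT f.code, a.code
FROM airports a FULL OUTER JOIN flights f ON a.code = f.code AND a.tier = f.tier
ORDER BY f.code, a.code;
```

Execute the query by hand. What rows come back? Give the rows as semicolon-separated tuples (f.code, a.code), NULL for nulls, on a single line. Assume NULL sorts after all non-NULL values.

(AX, NULL); (FL, NULL); (HP, NULL); (HP, NULL); (JV, NULL); (MT, NULL); (PD, NULL); (NULL, AX); (NULL, DM); (NULL, EZ); (NULL, GN); (NULL, GN); (NULL, KW); (NULL, LS)

FULL OUTER JOIN keeps every row from both sides; unmatched rows get NULL for the other side's columns.
Matching on a.code = f.code AND a.tier = f.tier.
- code=KW, tier=UI: no f row matches, row kept with f columns NULL.
- code=GN, tier=DM: no f row matches, row kept with f columns NULL.
- code=LS, tier=UI: no f row matches, row kept with f columns NULL.
- code=DM, tier=JV: no f row matches, row kept with f columns NULL.
- code=GN, tier=DM: no f row matches, row kept with f columns NULL.
- code=AX, tier=DM: no f row matches, row kept with f columns NULL.
- code=EZ, tier=DM: no f row matches, row kept with f columns NULL.
- 7 f row(s) had no a match → kept, a columns NULL.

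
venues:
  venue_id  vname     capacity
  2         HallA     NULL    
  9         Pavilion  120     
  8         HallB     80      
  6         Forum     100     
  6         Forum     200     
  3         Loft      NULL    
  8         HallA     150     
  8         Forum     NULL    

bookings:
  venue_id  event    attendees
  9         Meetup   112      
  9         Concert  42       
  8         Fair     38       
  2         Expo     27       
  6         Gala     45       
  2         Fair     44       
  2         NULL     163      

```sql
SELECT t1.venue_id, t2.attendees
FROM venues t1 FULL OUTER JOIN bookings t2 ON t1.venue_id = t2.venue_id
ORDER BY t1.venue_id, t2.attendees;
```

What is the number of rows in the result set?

FULL OUTER JOIN keeps every row from both sides; unmatched rows get NULL for the other side's columns.
Matching on t1.venue_id = t2.venue_id.
- venue_id=2: 3 matching t2 row(s), so 3 row(s) emitted.
- venue_id=9: 2 matching t2 row(s), so 2 row(s) emitted.
- venue_id=8: 1 matching t2 row(s), so 1 row(s) emitted.
- venue_id=6: 1 matching t2 row(s), so 1 row(s) emitted.
- venue_id=6: 1 matching t2 row(s), so 1 row(s) emitted.
- venue_id=3: no t2 row matches, row kept with t2 columns NULL.
- venue_id=8: 1 matching t2 row(s), so 1 row(s) emitted.
- venue_id=8: 1 matching t2 row(s), so 1 row(s) emitted.
Total: 10 matched + 1 padded = 11 rows.

11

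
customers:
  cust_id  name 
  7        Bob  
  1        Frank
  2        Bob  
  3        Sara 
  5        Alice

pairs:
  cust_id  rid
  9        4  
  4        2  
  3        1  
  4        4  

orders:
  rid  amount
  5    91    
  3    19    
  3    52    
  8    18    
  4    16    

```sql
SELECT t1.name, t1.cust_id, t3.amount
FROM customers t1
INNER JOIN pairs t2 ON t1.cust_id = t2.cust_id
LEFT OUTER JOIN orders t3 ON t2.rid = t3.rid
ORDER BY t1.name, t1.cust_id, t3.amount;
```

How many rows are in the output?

Evaluate left to right. First `customers t1 INNER JOIN pairs t2` on cust_id: 1 row(s).
Then LEFT JOIN `orders t3` on rid: each of those 1 rows is kept; rows whose t2.rid has no match in t3 get NULL for t3's columns.
Result: 1 row(s).

1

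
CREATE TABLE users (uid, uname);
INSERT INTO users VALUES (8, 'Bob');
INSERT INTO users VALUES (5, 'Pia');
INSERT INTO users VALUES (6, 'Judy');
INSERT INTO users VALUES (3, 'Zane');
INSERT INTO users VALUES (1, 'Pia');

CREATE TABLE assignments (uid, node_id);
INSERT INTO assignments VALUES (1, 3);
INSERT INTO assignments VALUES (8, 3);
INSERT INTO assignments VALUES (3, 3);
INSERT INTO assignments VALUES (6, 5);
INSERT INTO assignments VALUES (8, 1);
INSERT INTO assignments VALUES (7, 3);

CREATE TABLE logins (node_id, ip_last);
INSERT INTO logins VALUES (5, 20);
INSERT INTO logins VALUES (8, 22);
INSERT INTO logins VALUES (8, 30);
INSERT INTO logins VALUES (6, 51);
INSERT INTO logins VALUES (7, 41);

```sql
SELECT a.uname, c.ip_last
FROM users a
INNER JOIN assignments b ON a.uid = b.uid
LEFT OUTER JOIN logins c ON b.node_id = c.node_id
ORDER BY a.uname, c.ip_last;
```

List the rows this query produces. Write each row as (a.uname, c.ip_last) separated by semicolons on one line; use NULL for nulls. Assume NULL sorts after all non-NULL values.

Step 1 — a INNER JOIN b on uid → 5 row(s).
Then LEFT JOIN `logins c` on node_id: each of those 5 rows is kept; rows whose b.node_id has no match in c get NULL for c's columns.

(Bob, NULL); (Bob, NULL); (Judy, 20); (Pia, NULL); (Zane, NULL)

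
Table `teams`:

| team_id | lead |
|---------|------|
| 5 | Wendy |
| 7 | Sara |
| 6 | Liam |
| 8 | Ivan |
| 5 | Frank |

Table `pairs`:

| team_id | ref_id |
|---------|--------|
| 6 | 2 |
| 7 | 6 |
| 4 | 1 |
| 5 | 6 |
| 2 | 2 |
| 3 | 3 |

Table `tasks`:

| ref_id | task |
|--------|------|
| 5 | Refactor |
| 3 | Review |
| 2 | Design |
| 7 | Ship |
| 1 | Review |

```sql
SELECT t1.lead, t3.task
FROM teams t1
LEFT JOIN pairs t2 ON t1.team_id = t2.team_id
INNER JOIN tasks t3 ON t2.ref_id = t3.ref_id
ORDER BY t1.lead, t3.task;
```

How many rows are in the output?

Step 1 — t1 LEFT JOIN t2 on team_id → 5 row(s).
Then INNER JOIN `tasks t3` on ref_id: keep only rows whose t2.ref_id appears in t3.
Result: 1 row(s).

1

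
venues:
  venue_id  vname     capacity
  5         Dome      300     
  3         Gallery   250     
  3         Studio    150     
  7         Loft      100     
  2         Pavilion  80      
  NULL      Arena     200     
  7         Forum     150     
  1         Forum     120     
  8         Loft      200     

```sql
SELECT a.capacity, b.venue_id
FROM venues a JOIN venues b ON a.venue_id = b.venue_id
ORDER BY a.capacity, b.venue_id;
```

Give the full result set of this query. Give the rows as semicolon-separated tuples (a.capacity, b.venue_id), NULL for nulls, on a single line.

INNER JOIN keeps only pairs where the ON condition holds.
Matching on a.venue_id = b.venue_id. A NULL in a compared column never satisfies the condition.
- a[0] venue_id=5 → 1 match(es) in b → 1 row(s).
- a[1] venue_id=3 → 2 match(es) in b → 2 row(s).
- a[2] venue_id=3 → 2 match(es) in b → 2 row(s).
- a[3] venue_id=7 → 2 match(es) in b → 2 row(s).
- a[4] venue_id=2 → 1 match(es) in b → 1 row(s).
- a[5] venue_id=NULL → no match; dropped.
- a[6] venue_id=7 → 2 match(es) in b → 2 row(s).
- a[7] venue_id=1 → 1 match(es) in b → 1 row(s).
- a[8] venue_id=8 → 1 match(es) in b → 1 row(s).

(80, 2); (100, 7); (100, 7); (120, 1); (150, 3); (150, 3); (150, 7); (150, 7); (200, 8); (250, 3); (250, 3); (300, 5)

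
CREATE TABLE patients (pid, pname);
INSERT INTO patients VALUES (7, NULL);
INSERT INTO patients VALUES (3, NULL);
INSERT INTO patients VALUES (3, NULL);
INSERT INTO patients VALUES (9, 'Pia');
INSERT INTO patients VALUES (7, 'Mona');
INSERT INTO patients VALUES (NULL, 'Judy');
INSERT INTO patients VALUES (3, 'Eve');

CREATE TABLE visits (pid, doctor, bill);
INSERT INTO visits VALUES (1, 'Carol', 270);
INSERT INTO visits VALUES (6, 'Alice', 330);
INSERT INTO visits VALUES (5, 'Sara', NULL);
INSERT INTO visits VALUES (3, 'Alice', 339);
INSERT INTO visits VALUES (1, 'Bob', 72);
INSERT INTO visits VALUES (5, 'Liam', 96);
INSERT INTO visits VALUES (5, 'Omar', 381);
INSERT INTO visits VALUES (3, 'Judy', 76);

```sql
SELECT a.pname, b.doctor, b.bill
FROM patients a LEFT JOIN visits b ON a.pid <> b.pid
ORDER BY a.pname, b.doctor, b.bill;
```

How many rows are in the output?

LEFT JOIN keeps every row from `patients`; unmatched rows get NULL for `visits`'s columns.
Matching on a.pid <> b.pid. A NULL in a compared column never satisfies the condition.
- pid=7: 8 matching b row(s), so 8 row(s) emitted.
- pid=3: 6 matching b row(s), so 6 row(s) emitted.
- pid=3: 6 matching b row(s), so 6 row(s) emitted.
- pid=9: 8 matching b row(s), so 8 row(s) emitted.
- pid=7: 8 matching b row(s), so 8 row(s) emitted.
- pid=NULL: no b row matches, row kept with b columns NULL.
- pid=3: 6 matching b row(s), so 6 row(s) emitted.
Total: 42 matched + 1 padded = 43 rows.

43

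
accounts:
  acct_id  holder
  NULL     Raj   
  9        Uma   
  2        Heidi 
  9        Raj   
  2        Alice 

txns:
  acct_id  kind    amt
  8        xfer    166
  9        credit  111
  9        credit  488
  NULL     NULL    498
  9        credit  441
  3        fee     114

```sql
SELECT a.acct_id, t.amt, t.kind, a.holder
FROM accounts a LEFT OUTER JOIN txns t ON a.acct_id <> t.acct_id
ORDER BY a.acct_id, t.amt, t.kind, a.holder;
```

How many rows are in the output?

15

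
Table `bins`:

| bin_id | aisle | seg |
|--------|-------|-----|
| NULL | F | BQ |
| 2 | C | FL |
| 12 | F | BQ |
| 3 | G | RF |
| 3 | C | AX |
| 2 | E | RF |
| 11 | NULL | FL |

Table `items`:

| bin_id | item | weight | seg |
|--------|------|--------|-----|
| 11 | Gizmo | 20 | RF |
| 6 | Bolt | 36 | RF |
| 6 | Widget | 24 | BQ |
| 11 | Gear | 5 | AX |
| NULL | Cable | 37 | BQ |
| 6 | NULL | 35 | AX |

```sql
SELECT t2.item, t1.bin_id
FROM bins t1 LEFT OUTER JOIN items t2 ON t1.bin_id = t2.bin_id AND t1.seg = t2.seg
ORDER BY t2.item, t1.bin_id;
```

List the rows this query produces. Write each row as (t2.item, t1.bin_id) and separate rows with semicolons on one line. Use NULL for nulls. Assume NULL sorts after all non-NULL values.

(NULL, 2); (NULL, 2); (NULL, 3); (NULL, 3); (NULL, 11); (NULL, 12); (NULL, NULL)

LEFT JOIN keeps every row from `bins`; unmatched rows get NULL for `items`'s columns.
Matching on t1.bin_id = t2.bin_id AND t1.seg = t2.seg. A NULL in a compared column never satisfies the condition.
- t1 row (bin_id=NULL, seg=BQ): no match → kept, t2 columns NULL.
- t1 row (bin_id=2, seg=FL): no match → kept, t2 columns NULL.
- t1 row (bin_id=12, seg=BQ): no match → kept, t2 columns NULL.
- t1 row (bin_id=3, seg=RF): no match → kept, t2 columns NULL.
- t1 row (bin_id=3, seg=AX): no match → kept, t2 columns NULL.
- t1 row (bin_id=2, seg=RF): no match → kept, t2 columns NULL.
- t1 row (bin_id=11, seg=FL): no match → kept, t2 columns NULL.
After projecting and ordering:
t2.item | t1.bin_id
NULL | 2
NULL | 2
NULL | 3
NULL | 3
NULL | 11
NULL | 12
NULL | NULL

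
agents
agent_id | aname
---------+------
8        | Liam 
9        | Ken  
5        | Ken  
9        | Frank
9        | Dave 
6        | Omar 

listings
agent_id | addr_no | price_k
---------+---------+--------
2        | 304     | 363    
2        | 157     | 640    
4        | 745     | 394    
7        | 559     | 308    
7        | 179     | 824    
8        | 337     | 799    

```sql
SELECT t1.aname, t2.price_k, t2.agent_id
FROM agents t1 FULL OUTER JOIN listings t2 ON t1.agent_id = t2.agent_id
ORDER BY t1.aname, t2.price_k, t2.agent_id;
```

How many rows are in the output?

FULL OUTER JOIN keeps every row from both sides; unmatched rows get NULL for the other side's columns.
Matching on t1.agent_id = t2.agent_id.
Matched pairs: 1; unmatched t1 rows kept: 5; unmatched t2 rows kept: 5.
Total: 1 matched + 10 padded = 11 rows.

11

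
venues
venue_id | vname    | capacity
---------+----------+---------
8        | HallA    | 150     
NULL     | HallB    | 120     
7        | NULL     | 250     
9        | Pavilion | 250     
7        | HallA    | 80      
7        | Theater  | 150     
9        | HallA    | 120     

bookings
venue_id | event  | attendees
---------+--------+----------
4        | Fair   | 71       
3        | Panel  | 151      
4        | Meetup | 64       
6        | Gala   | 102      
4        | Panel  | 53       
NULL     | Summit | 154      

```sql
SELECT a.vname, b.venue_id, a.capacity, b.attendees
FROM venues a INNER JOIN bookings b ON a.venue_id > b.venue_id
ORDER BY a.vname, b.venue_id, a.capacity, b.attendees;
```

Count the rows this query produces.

30

INNER JOIN keeps only pairs where the ON condition holds.
Matching on a.venue_id > b.venue_id. A NULL in a compared column never satisfies the condition.
- a row (venue_id=8): matches 5 b row(s) → 5 output row(s).
- a row (venue_id=NULL): no match → dropped.
- a row (venue_id=7): matches 5 b row(s) → 5 output row(s).
- a row (venue_id=9): matches 5 b row(s) → 5 output row(s).
- a row (venue_id=7): matches 5 b row(s) → 5 output row(s).
- a row (venue_id=7): matches 5 b row(s) → 5 output row(s).
- a row (venue_id=9): matches 5 b row(s) → 5 output row(s).
Total: 30 rows.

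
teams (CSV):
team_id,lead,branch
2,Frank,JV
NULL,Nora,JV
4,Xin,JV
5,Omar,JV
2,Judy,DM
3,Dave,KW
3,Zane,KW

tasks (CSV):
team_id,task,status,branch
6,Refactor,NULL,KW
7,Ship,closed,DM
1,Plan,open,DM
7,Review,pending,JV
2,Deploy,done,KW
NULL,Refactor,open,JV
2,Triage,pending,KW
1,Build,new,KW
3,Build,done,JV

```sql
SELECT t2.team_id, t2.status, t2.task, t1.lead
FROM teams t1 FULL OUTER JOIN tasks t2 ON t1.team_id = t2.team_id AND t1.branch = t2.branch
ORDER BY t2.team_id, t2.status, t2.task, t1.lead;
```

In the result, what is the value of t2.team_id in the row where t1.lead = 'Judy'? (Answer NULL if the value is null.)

FULL OUTER JOIN keeps every row from both sides; unmatched rows get NULL for the other side's columns.
Matching on t1.team_id = t2.team_id AND t1.branch = t2.branch. A NULL in a compared column never satisfies the condition.
- team_id=2, branch=JV: no t2 row matches, row kept with t2 columns NULL.
- team_id=NULL, branch=JV: no t2 row matches, row kept with t2 columns NULL.
- team_id=4, branch=JV: no t2 row matches, row kept with t2 columns NULL.
- team_id=5, branch=JV: no t2 row matches, row kept with t2 columns NULL.
- team_id=2, branch=DM: no t2 row matches, row kept with t2 columns NULL.
- team_id=3, branch=KW: no t2 row matches, row kept with t2 columns NULL.
- team_id=3, branch=KW: no t2 row matches, row kept with t2 columns NULL.
- 9 t2 row(s) had no t1 match → kept, t1 columns NULL.

NULL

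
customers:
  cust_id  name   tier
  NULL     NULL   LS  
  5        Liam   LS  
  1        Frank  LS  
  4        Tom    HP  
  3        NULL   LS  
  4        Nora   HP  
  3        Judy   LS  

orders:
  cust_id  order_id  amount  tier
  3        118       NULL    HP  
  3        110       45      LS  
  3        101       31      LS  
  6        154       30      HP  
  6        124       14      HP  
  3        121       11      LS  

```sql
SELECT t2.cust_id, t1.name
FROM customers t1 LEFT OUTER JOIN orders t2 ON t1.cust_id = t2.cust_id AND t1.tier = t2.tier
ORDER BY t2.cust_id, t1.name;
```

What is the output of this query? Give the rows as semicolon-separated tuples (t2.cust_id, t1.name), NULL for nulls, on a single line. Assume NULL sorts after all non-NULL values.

(3, Judy); (3, Judy); (3, Judy); (3, NULL); (3, NULL); (3, NULL); (NULL, Frank); (NULL, Liam); (NULL, Nora); (NULL, Tom); (NULL, NULL)

LEFT JOIN keeps every row from `customers`; unmatched rows get NULL for `orders`'s columns.
Matching on t1.cust_id = t2.cust_id AND t1.tier = t2.tier. A NULL in a compared column never satisfies the condition.
- cust_id=NULL, tier=LS: no t2 row matches, row kept with t2 columns NULL.
- cust_id=5, tier=LS: no t2 row matches, row kept with t2 columns NULL.
- cust_id=1, tier=LS: no t2 row matches, row kept with t2 columns NULL.
- cust_id=4, tier=HP: no t2 row matches, row kept with t2 columns NULL.
- cust_id=3, tier=LS: 3 matching t2 row(s), so 3 row(s) emitted.
- cust_id=4, tier=HP: no t2 row matches, row kept with t2 columns NULL.
- cust_id=3, tier=LS: 3 matching t2 row(s), so 3 row(s) emitted.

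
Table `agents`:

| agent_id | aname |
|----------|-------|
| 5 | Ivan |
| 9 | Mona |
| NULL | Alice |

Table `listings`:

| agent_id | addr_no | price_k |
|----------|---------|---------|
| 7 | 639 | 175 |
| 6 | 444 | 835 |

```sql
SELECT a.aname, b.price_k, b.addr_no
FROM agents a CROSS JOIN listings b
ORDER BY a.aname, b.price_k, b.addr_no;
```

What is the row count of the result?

CROSS JOIN pairs every row of `agents` with every row of `listings`: 3 × 2 = 6 rows.

6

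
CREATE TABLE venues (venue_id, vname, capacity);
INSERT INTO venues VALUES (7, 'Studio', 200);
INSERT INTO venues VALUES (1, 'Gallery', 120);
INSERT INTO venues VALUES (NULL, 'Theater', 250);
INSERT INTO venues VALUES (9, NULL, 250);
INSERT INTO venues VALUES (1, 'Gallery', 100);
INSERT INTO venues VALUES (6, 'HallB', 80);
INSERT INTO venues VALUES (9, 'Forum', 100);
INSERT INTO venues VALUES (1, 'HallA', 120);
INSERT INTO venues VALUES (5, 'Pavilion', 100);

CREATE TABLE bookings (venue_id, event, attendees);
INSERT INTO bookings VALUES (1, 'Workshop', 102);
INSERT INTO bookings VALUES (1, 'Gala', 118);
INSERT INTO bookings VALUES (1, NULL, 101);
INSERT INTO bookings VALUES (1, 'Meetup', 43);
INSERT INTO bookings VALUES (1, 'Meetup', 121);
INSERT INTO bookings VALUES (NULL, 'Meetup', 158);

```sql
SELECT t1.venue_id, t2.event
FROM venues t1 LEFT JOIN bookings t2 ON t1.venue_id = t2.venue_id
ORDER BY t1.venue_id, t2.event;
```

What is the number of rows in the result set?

LEFT JOIN keeps every row from `venues`; unmatched rows get NULL for `bookings`'s columns.
Matching on t1.venue_id = t2.venue_id. A NULL in a compared column never satisfies the condition.
- t1[0] venue_id=7 → no match; kept with NULLs on the t2 side.
- t1[1] venue_id=1 → 5 match(es) in t2 → 5 row(s).
- t1[2] venue_id=NULL → no match; kept with NULLs on the t2 side.
- t1[3] venue_id=9 → no match; kept with NULLs on the t2 side.
- t1[4] venue_id=1 → 5 match(es) in t2 → 5 row(s).
- t1[5] venue_id=6 → no match; kept with NULLs on the t2 side.
- t1[6] venue_id=9 → no match; kept with NULLs on the t2 side.
- t1[7] venue_id=1 → 5 match(es) in t2 → 5 row(s).
- t1[8] venue_id=5 → no match; kept with NULLs on the t2 side.
Total: 15 matched + 6 padded = 21 rows.

21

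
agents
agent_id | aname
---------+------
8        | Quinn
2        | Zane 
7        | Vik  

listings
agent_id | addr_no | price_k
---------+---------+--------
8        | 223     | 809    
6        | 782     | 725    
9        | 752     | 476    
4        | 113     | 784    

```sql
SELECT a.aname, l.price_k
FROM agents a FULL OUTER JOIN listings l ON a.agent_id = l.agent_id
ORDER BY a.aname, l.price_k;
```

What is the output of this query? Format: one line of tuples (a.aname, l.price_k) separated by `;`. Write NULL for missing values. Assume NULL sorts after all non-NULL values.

FULL OUTER JOIN keeps every row from both sides; unmatched rows get NULL for the other side's columns.
Matching on a.agent_id = l.agent_id.
- a (agent_id=8) pairs with 1 row(s) of l.
- a (agent_id=2) has no partner → padded with NULL.
- a (agent_id=7) has no partner → padded with NULL.
- 3 row(s) from l found no a partner → padded with NULL.
After projecting and ordering:
a.aname | l.price_k
Quinn | 809
Vik | NULL
Zane | NULL
NULL | 476
NULL | 725
NULL | 784

(Quinn, 809); (Vik, NULL); (Zane, NULL); (NULL, 476); (NULL, 725); (NULL, 784)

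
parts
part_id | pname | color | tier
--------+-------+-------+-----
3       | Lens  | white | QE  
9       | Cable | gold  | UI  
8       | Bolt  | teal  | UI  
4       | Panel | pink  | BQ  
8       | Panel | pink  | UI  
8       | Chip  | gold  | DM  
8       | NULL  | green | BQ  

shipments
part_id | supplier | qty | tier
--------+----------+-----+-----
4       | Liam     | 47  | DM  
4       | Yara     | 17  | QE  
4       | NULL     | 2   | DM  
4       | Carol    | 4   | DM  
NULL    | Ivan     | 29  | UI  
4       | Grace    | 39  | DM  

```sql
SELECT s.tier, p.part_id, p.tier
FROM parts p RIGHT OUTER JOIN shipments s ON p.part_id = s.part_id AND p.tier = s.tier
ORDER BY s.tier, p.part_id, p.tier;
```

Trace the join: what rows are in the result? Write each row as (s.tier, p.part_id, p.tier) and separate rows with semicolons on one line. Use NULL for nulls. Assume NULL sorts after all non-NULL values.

RIGHT JOIN keeps every row from `shipments`; unmatched rows get NULL for `parts`'s columns.
Matching on p.part_id = s.part_id AND p.tier = s.tier. A NULL in a compared column never satisfies the condition.
- p row (part_id=3, tier=QE): no match.
- p row (part_id=9, tier=UI): no match.
- p row (part_id=8, tier=UI): no match.
- p row (part_id=4, tier=BQ): no match.
- p row (part_id=8, tier=UI): no match.
- p row (part_id=8, tier=DM): no match.
- p row (part_id=8, tier=BQ): no match.
- 6 s row(s) had no p match → kept, p columns NULL.
After projecting and ordering:
s.tier | p.part_id | p.tier
DM | NULL | NULL
DM | NULL | NULL
DM | NULL | NULL
DM | NULL | NULL
QE | NULL | NULL
UI | NULL | NULL

(DM, NULL, NULL); (DM, NULL, NULL); (DM, NULL, NULL); (DM, NULL, NULL); (QE, NULL, NULL); (UI, NULL, NULL)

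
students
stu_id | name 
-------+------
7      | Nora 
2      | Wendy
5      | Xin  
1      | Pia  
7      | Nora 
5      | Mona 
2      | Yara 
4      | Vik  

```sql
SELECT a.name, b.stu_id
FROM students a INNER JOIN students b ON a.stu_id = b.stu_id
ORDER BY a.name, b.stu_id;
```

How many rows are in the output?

INNER JOIN keeps only pairs where the ON condition holds.
Matching on a.stu_id = b.stu_id.
- a row (stu_id=7): matches 2 b row(s) → 2 output row(s).
- a row (stu_id=2): matches 2 b row(s) → 2 output row(s).
- a row (stu_id=5): matches 2 b row(s) → 2 output row(s).
- a row (stu_id=1): matches 1 b row(s) → 1 output row(s).
- a row (stu_id=7): matches 2 b row(s) → 2 output row(s).
- a row (stu_id=5): matches 2 b row(s) → 2 output row(s).
- a row (stu_id=2): matches 2 b row(s) → 2 output row(s).
- a row (stu_id=4): matches 1 b row(s) → 1 output row(s).
Total: 14 rows.

14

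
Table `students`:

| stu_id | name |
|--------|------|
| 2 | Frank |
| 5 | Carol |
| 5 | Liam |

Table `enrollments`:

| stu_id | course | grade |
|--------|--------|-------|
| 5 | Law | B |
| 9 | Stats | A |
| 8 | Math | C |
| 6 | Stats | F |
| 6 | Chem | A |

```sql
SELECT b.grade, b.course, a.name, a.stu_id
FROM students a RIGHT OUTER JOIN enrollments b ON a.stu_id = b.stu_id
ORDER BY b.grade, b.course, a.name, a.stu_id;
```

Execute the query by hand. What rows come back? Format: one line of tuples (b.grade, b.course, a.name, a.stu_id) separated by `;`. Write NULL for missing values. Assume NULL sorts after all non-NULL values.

RIGHT JOIN keeps every row from `enrollments`; unmatched rows get NULL for `students`'s columns.
Matching on a.stu_id = b.stu_id.
- a row (stu_id=2): no match.
- a row (stu_id=5): matches 1 b row(s) → 1 output row(s).
- a row (stu_id=5): matches 1 b row(s) → 1 output row(s).
- plus 4 unmatched b row(s), each kept with NULL a columns.
After projecting and ordering:
b.grade | b.course | a.name | a.stu_id
A | Chem | NULL | NULL
A | Stats | NULL | NULL
B | Law | Carol | 5
B | Law | Liam | 5
C | Math | NULL | NULL
F | Stats | NULL | NULL

(A, Chem, NULL, NULL); (A, Stats, NULL, NULL); (B, Law, Carol, 5); (B, Law, Liam, 5); (C, Math, NULL, NULL); (F, Stats, NULL, NULL)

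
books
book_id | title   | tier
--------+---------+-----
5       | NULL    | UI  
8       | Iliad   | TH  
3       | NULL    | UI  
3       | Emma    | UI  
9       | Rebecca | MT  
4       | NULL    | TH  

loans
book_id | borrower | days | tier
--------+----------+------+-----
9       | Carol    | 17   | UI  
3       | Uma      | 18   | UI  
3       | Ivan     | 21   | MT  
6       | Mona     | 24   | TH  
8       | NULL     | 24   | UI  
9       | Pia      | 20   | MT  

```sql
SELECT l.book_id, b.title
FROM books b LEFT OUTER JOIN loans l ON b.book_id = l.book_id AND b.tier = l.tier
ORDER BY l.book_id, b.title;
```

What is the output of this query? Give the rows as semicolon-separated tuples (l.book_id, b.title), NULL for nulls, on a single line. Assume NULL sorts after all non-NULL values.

LEFT JOIN keeps every row from `books`; unmatched rows get NULL for `loans`'s columns.
Matching on b.book_id = l.book_id AND b.tier = l.tier.
- b (book_id=5, tier=UI) has no partner → padded with NULL.
- b (book_id=8, tier=TH) has no partner → padded with NULL.
- b (book_id=3, tier=UI) pairs with 1 row(s) of l.
- b (book_id=3, tier=UI) pairs with 1 row(s) of l.
- b (book_id=9, tier=MT) pairs with 1 row(s) of l.
- b (book_id=4, tier=TH) has no partner → padded with NULL.
After projecting and ordering:
l.book_id | b.title
3 | Emma
3 | NULL
9 | Rebecca
NULL | Iliad
NULL | NULL
NULL | NULL

(3, Emma); (3, NULL); (9, Rebecca); (NULL, Iliad); (NULL, NULL); (NULL, NULL)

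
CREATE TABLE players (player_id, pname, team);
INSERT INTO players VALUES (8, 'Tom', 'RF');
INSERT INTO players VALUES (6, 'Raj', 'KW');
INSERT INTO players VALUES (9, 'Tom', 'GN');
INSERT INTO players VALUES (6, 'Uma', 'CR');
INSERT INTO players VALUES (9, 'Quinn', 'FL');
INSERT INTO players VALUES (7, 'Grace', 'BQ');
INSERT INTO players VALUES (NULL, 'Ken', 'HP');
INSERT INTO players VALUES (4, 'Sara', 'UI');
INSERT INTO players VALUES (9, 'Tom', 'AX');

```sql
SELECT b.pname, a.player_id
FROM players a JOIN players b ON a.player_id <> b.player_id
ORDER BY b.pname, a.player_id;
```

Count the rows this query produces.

48

INNER JOIN keeps only pairs where the ON condition holds.
Matching on a.player_id <> b.player_id. A NULL in a compared column never satisfies the condition.
- a row (player_id=8): matches 7 b row(s) → 7 output row(s).
- a row (player_id=6): matches 6 b row(s) → 6 output row(s).
- a row (player_id=9): matches 5 b row(s) → 5 output row(s).
- a row (player_id=6): matches 6 b row(s) → 6 output row(s).
- a row (player_id=9): matches 5 b row(s) → 5 output row(s).
- a row (player_id=7): matches 7 b row(s) → 7 output row(s).
- a row (player_id=NULL): no match → dropped.
- a row (player_id=4): matches 7 b row(s) → 7 output row(s).
- a row (player_id=9): matches 5 b row(s) → 5 output row(s).
Total: 48 rows.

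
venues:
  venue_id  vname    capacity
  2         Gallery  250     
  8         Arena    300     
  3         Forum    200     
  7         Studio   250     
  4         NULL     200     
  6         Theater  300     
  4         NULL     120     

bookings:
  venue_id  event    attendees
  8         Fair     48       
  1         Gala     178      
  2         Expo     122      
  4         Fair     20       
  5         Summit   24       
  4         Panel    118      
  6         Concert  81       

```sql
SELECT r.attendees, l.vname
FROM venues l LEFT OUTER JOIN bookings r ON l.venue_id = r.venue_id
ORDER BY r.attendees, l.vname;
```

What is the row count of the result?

LEFT JOIN keeps every row from `venues`; unmatched rows get NULL for `bookings`'s columns.
Matching on l.venue_id = r.venue_id.
Matched pairs: 7; unmatched l rows kept: 2.
Total: 7 matched + 2 padded = 9 rows.

9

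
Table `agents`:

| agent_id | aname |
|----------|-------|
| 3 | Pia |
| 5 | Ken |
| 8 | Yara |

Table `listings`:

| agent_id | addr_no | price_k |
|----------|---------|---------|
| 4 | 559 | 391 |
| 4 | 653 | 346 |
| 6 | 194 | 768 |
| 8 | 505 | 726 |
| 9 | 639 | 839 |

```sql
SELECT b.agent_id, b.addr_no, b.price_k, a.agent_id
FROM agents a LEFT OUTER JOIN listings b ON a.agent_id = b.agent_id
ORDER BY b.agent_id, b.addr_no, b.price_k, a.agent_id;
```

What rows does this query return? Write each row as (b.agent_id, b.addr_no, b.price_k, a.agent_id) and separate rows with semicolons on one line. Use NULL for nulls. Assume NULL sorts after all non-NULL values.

LEFT JOIN keeps every row from `agents`; unmatched rows get NULL for `listings`'s columns.
Matching on a.agent_id = b.agent_id.
- a (agent_id=3) has no partner → padded with NULL.
- a (agent_id=5) has no partner → padded with NULL.
- a (agent_id=8) pairs with 1 row(s) of b.
After projecting and ordering:
b.agent_id | b.addr_no | b.price_k | a.agent_id
8 | 505 | 726 | 8
NULL | NULL | NULL | 3
NULL | NULL | NULL | 5

(8, 505, 726, 8); (NULL, NULL, NULL, 3); (NULL, NULL, NULL, 5)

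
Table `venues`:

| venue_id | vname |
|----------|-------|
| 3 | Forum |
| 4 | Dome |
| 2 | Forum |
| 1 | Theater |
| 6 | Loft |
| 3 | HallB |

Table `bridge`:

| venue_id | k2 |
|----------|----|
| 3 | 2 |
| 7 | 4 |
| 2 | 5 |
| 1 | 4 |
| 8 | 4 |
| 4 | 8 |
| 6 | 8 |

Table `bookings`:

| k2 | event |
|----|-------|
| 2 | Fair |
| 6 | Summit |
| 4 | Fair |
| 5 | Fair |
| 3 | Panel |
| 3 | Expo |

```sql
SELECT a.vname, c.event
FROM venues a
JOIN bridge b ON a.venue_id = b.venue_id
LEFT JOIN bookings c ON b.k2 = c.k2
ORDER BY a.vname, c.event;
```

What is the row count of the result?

6

Step 1 — a INNER JOIN b on venue_id → 6 row(s).
Then LEFT JOIN `bookings c` on k2: each of those 6 rows is kept; rows whose b.k2 has no match in c get NULL for c's columns.
Result: 6 row(s).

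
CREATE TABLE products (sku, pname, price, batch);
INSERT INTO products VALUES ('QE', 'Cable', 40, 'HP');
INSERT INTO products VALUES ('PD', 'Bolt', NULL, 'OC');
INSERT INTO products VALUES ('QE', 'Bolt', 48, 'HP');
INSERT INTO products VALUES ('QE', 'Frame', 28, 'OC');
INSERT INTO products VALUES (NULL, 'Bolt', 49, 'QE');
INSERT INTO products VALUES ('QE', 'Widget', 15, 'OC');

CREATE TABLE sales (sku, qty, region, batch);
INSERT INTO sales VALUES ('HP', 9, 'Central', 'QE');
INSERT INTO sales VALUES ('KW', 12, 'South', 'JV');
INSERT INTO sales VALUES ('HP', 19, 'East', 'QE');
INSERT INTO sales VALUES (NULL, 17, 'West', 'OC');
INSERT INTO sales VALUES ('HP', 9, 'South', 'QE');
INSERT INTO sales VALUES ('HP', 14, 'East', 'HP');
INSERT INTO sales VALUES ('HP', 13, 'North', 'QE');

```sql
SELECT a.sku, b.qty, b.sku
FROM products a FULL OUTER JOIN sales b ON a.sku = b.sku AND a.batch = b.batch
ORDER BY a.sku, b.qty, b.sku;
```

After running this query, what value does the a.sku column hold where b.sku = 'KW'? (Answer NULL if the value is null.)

NULL

FULL OUTER JOIN keeps every row from both sides; unmatched rows get NULL for the other side's columns.
Matching on a.sku = b.sku AND a.batch = b.batch. A NULL in a compared column never satisfies the condition.
- sku=QE, batch=HP: no b row matches, row kept with b columns NULL.
- sku=PD, batch=OC: no b row matches, row kept with b columns NULL.
- sku=QE, batch=HP: no b row matches, row kept with b columns NULL.
- sku=QE, batch=OC: no b row matches, row kept with b columns NULL.
- sku=NULL, batch=QE: no b row matches, row kept with b columns NULL.
- sku=QE, batch=OC: no b row matches, row kept with b columns NULL.
- 7 b row(s) had no a match → kept, a columns NULL.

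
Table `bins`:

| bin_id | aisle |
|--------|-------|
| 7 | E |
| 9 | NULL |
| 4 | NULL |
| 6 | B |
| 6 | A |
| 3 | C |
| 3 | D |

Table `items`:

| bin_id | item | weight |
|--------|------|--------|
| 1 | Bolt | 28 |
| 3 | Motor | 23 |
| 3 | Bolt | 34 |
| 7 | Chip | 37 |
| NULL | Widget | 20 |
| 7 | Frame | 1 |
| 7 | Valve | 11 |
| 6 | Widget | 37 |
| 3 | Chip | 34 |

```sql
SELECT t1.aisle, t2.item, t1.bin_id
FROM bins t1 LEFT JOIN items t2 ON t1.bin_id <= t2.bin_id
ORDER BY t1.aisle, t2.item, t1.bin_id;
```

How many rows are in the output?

LEFT JOIN keeps every row from `bins`; unmatched rows get NULL for `items`'s columns.
Matching on t1.bin_id <= t2.bin_id. A NULL in a compared column never satisfies the condition.
- t1 (bin_id=7) pairs with 3 row(s) of t2.
- t1 (bin_id=9) has no partner → padded with NULL.
- t1 (bin_id=4) pairs with 4 row(s) of t2.
- t1 (bin_id=6) pairs with 4 row(s) of t2.
- t1 (bin_id=6) pairs with 4 row(s) of t2.
- t1 (bin_id=3) pairs with 7 row(s) of t2.
- t1 (bin_id=3) pairs with 7 row(s) of t2.
Total: 29 matched + 1 padded = 30 rows.

30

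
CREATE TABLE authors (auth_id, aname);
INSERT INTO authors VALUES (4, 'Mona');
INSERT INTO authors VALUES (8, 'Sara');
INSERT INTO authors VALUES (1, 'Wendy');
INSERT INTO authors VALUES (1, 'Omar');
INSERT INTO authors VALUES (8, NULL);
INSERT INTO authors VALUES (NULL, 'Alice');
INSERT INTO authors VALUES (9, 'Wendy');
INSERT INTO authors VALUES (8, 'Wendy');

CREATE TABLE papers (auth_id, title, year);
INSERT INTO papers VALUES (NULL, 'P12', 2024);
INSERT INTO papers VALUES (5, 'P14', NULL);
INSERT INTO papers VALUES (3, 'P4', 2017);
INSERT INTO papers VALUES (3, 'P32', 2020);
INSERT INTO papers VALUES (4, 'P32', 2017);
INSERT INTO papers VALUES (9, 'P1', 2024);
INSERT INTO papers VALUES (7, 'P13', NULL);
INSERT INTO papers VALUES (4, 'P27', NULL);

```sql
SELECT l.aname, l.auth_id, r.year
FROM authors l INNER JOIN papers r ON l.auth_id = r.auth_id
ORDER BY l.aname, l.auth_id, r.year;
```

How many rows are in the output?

INNER JOIN keeps only pairs where the ON condition holds.
Matching on l.auth_id = r.auth_id. A NULL in a compared column never satisfies the condition.
Matched pairs: 3.
Total: 3 rows.

3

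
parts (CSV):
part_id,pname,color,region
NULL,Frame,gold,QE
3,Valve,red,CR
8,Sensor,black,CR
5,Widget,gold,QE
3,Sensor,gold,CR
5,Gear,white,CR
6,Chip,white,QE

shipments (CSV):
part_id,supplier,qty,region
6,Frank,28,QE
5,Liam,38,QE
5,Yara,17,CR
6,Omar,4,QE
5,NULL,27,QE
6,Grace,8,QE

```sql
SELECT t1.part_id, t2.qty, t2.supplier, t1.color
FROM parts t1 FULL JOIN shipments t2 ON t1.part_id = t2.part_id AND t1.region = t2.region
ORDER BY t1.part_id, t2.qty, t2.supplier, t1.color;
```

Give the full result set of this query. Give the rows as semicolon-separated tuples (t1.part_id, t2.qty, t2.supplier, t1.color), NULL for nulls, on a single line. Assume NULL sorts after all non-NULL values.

(3, NULL, NULL, gold); (3, NULL, NULL, red); (5, 17, Yara, white); (5, 27, NULL, gold); (5, 38, Liam, gold); (6, 4, Omar, white); (6, 8, Grace, white); (6, 28, Frank, white); (8, NULL, NULL, black); (NULL, NULL, NULL, gold)

FULL OUTER JOIN keeps every row from both sides; unmatched rows get NULL for the other side's columns.
Matching on t1.part_id = t2.part_id AND t1.region = t2.region. A NULL in a compared column never satisfies the condition.
- t1[0] part_id=NULL, region=QE → no match; kept with NULLs on the t2 side.
- t1[1] part_id=3, region=CR → no match; kept with NULLs on the t2 side.
- t1[2] part_id=8, region=CR → no match; kept with NULLs on the t2 side.
- t1[3] part_id=5, region=QE → 2 match(es) in t2 → 2 row(s).
- t1[4] part_id=3, region=CR → no match; kept with NULLs on the t2 side.
- t1[5] part_id=5, region=CR → 1 match(es) in t2 → 1 row(s).
- t1[6] part_id=6, region=QE → 3 match(es) in t2 → 3 row(s).
After projecting and ordering:
t1.part_id | t2.qty | t2.supplier | t1.color
3 | NULL | NULL | gold
3 | NULL | NULL | red
5 | 17 | Yara | white
5 | 27 | NULL | gold
5 | 38 | Liam | gold
6 | 4 | Omar | white
6 | 8 | Grace | white
6 | 28 | Frank | white
8 | NULL | NULL | black
NULL | NULL | NULL | gold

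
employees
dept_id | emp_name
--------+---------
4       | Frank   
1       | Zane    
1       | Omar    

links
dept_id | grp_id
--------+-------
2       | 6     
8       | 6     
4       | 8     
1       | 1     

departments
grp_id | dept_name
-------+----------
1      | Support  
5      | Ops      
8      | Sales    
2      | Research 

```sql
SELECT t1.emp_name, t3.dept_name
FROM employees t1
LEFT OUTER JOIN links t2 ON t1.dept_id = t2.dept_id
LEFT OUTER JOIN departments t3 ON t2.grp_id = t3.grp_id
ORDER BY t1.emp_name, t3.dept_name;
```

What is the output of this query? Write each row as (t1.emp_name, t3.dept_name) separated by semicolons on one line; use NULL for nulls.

Evaluate left to right. First `employees t1 LEFT JOIN links t2` on dept_id: 3 row(s).
Then LEFT JOIN `departments t3` on grp_id: each of those 3 rows is kept; rows whose t2.grp_id has no match in t3 get NULL for t3's columns.

(Frank, Sales); (Omar, Support); (Zane, Support)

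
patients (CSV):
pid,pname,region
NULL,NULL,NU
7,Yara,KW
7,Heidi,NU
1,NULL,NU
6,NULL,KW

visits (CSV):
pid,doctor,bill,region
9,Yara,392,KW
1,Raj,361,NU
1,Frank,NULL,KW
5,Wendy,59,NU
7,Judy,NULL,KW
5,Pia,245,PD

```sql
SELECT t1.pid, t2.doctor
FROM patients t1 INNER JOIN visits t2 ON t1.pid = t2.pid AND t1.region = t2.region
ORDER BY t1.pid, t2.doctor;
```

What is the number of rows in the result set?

2

INNER JOIN keeps only pairs where the ON condition holds.
Matching on t1.pid = t2.pid AND t1.region = t2.region. A NULL in a compared column never satisfies the condition.
Matched pairs: 2.
Total: 2 rows.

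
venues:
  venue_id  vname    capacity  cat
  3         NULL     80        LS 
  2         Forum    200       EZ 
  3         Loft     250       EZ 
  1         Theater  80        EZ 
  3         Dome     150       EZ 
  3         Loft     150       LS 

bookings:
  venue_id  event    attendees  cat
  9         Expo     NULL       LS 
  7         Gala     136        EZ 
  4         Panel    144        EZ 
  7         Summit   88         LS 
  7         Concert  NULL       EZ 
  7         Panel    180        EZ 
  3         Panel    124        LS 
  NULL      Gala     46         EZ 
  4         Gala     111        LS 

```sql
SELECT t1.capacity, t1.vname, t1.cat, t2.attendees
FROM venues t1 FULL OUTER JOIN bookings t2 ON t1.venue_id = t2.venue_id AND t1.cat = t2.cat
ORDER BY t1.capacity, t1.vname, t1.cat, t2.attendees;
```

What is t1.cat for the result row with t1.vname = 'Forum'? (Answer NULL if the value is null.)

FULL OUTER JOIN keeps every row from both sides; unmatched rows get NULL for the other side's columns.
Matching on t1.venue_id = t2.venue_id AND t1.cat = t2.cat. A NULL in a compared column never satisfies the condition.
Matched pairs: 2; unmatched t1 rows kept: 4; unmatched t2 rows kept: 8.

EZ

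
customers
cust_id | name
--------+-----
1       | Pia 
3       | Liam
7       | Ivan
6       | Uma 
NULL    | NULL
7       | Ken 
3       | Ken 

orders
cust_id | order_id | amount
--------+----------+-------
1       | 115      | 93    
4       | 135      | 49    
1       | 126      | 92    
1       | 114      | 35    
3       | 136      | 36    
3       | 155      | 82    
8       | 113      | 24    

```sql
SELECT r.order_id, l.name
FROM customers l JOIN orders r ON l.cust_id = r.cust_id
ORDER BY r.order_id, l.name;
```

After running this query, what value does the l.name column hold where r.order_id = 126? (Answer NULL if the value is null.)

INNER JOIN keeps only pairs where the ON condition holds.
Matching on l.cust_id = r.cust_id. A NULL in a compared column never satisfies the condition.
- cust_id=1: 3 matching r row(s), so 3 row(s) emitted.
- cust_id=3: 2 matching r row(s), so 2 row(s) emitted.
- cust_id=7: no matching r row, dropped.
- cust_id=6: no matching r row, dropped.
- cust_id=NULL: no matching r row, dropped.
- cust_id=7: no matching r row, dropped.
- cust_id=3: 2 matching r row(s), so 2 row(s) emitted.

Pia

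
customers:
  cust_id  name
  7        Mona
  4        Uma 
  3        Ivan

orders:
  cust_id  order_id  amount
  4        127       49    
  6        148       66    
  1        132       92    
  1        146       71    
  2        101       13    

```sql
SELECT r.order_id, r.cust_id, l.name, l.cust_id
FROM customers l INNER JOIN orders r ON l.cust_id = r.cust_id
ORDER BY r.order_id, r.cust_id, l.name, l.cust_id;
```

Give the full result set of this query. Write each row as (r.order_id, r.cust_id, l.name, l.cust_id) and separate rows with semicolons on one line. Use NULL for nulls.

(127, 4, Uma, 4)

INNER JOIN keeps only pairs where the ON condition holds.
Matching on l.cust_id = r.cust_id.
- cust_id=7: no matching r row, dropped.
- cust_id=4: 1 matching r row(s), so 1 row(s) emitted.
- cust_id=3: no matching r row, dropped.
After projecting and ordering:
r.order_id | r.cust_id | l.name | l.cust_id
127 | 4 | Uma | 4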